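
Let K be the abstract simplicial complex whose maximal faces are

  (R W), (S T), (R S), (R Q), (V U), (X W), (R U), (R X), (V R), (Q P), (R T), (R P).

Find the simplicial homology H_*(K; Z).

H_0 ≅ Z,  H_1 ≅ Z^4.

Order the vertices as P < Q < R < S < T < U < V < W < X. Listing each simplex with vertices in this order, K has dimension 1 with simplices:

  0-simplices (9): P, Q, R, S, T, U, V, W, X
  1-simplices (12): PQ, PR, QR, RS, RT, RU, RV, RW, RX, ST, UV, WX

giving chain groups C_0 ≅ Z^9, C_1 ≅ Z^12.

∂_1: C_1 → C_0 maps an edge to its endpoints' difference, ∂[p,q] = q − p.
This gives a 9×12 integer matrix of rank 8; reducing to Smith normal form yields diagonal entries (1,1,1,1,1,1,1,1).

From H_k ≅ ker(∂_k) / im(∂_{k+1}) we obtain:

  H_0: rank C_0 − rank ∂_1 = 9 − 8 = 1, and the invariant factors of ∂_1 are all 1, so H_0 ≅ Z.
  H_1: rank ker ∂_1 − rank ∂_2 = (12 − 8) − 0 = 4, and there is no ∂_2, so H_1 ≅ Z^4.

As a check, the Euler characteristic is 9 − 12 = -3, which agrees with 1 − 4 = -3.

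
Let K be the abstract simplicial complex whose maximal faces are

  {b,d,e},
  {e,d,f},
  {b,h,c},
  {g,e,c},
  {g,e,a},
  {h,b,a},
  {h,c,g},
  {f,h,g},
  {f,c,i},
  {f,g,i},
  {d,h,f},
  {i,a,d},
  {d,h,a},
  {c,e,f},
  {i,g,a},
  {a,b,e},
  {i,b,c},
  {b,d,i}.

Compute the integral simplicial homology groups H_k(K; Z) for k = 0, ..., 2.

We work with the vertex ordering a < b < c < d < e < f < g < h < i. The simplices of K, each written with vertices in increasing order, are:

  0-simplices (9): a, b, c, d, e, f, g, h, i
  1-simplices (27): ab, ad, ae, ag, ah, ai, bc, bd, be, bh, bi, ce, cf, cg, ch, ci, de, df, dh, di, ef, eg, fg, fh, fi, gh, gi
  2-simplices (18): abe, abh, adh, adi, aeg, agi, bch, bci, bde, bdi, cef, ceg, cfi, cgh, def, dfh, fgh, fgi

so the chain groups are C_0 ≅ Z^9, C_1 ≅ Z^27, C_2 ≅ Z^18.

∂_1: C_1 → C_0 sends each edge [p,q] (with p < q) to q − p. For instance
  ∂ab = b − a.
As a 9×27 matrix over Z this has rank 8, with invariant factors (1,1,1,1,1,1,1,1).

∂_2: C_2 → C_1 maps a triangle to the signed sum of its edges. For instance
  ∂adi = di − ai + ad,
  ∂bde = de − be + bd.
As a 27×18 matrix over Z this has rank 18, with invariant factors (1,1,1,1,1,1,1,1,1,1,1,1,1,1,1,1,1,2).

Computing H_k = (kernel of ∂_k) / (image of ∂_{k+1}):

  H_0: rank C_0 − rank ∂_1 = 9 − 8 = 1, and the invariant factors of ∂_1 are all 1, so H_0 ≅ Z.
  H_1: rank ker ∂_1 − rank ∂_2 = (27 − 8) − 18 = 1, and ∂_2 has invariant factor 2 > 1, so H_1 ≅ Z ⊕ Z/2.
  H_2: rank ker ∂_2 − rank ∂_3 = (18 − 18) − 0 = 0, and there is no ∂_3, so H_2 ≅ 0.

H_0 = Z,  H_1 = Z ⊕ Z/2,  H_2 = 0.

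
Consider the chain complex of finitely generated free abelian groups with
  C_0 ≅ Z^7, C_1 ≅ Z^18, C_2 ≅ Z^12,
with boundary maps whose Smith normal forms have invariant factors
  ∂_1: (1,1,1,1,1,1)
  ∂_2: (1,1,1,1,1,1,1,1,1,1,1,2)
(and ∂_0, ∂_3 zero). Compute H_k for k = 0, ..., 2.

H_0: b_0 = 7 − 0 − 6 = 1; torsion from ∂_1 factors > 1: none. So H_0 = Z.
H_1: b_1 = 18 − 6 − 12 = 0; torsion from ∂_2 factors > 1: [2]. So H_1 = Z/2.
H_2: b_2 = 12 − 12 − 0 = 0; torsion from ∂_3 factors > 1: none. So H_2 = 0.

H_0 = Z,  H_1 = Z/2,  H_2 = 0.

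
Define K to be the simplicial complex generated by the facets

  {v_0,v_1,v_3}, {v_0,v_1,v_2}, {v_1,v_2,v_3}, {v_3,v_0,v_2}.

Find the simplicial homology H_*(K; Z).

H_0 ≅ Z,  H_1 = 0,  H_2 ≅ Z.

Fix the vertex order v_0 < v_1 < v_2 < v_3 and write every simplex with vertices in increasing order. Then dim K = 2 and the simplices of K are:

  0-simplices (4): [v_0], [v_1], [v_2], [v_3]
  1-simplices (6): [v_0,v_1], [v_0,v_2], [v_0,v_3], [v_1,v_2], [v_1,v_3], [v_2,v_3]
  2-simplices (4): [v_0,v_1,v_2], [v_0,v_1,v_3], [v_0,v_2,v_3], [v_1,v_2,v_3]

so the chain groups are C_0 ≅ Z^4, C_1 ≅ Z^6, C_2 ≅ Z^4.

∂_1: C_1 → C_0 is given by ∂[p,q] = [q] − [p].
The 4×6 boundary matrix has rank 3 and Smith normal form diag(1,1,1).

The boundary map ∂_2: C_2 → C_1 sends each 2-simplex [p,q,r] to [q,r] − [p,r] + [p,q]. For instance
  ∂[v_0,v_1,v_3] = [v_1,v_3] − [v_0,v_3] + [v_0,v_1],
  ∂[v_1,v_2,v_3] = [v_2,v_3] − [v_1,v_3] + [v_1,v_2].
As a 6×4 matrix over Z this has rank 3, with invariant factors (1,1,1).

Computing H_k = (kernel of ∂_k) / (image of ∂_{k+1}):

  H_0: rank C_0 − rank ∂_1 = 4 − 3 = 1, and the invariant factors of ∂_1 are all 1, so H_0 ≅ Z.
  H_1: rank ker ∂_1 − rank ∂_2 = (6 − 3) − 3 = 0, and the invariant factors of ∂_2 are all 1, so H_1 ≅ 0.
  H_2: rank ker ∂_2 − rank ∂_3 = (4 − 3) − 0 = 1, and there is no ∂_3, so H_2 ≅ Z.

As a check, the Euler characteristic is 4 − 6 + 4 = 2, which agrees with 1 − 0 + 1 = 2.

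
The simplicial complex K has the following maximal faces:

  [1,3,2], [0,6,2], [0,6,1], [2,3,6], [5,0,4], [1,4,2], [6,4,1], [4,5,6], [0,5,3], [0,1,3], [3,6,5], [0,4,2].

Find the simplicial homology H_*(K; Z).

K has 7 vertices, 18 edges, 12 triangles.
rank ∂_0 = 0, rank ∂_1 = 6 ⇒ b_0 = 7 − 0 − 6 = 1; all invariant factors of ∂_1 are 1 so no torsion. So H_0 ≅ Z.
rank ∂_1 = 6, rank ∂_2 = 12 ⇒ b_1 = 18 − 6 − 12 = 0; ∂_2 has invariant factor(s) [2] giving torsion. So H_1 ≅ Z/2.
rank ∂_2 = 12, rank ∂_3 = 0 ⇒ b_2 = 12 − 12 − 0 = 0. So H_2 ≅ 0.

H_0 = Z,  H_1 = Z/2,  H_2 = 0.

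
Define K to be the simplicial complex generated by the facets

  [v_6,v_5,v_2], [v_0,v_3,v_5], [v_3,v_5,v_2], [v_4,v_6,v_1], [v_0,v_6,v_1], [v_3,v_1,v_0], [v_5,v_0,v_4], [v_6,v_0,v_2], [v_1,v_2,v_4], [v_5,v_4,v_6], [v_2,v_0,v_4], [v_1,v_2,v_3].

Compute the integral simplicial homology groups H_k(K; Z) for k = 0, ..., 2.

H_0 ≅ Z,  H_1 ≅ Z/2Z,  H_2 = 0.

Fix the vertex order v_0 < v_1 < v_2 < v_3 < v_4 < v_5 < v_6 and write every simplex with vertices in increasing order. Then dim K = 2 and the simplices of K are:

  0-simplices (7): [v_0], [v_1], [v_2], [v_3], [v_4], [v_5], [v_6]
  1-simplices (18): (18 of them)
  2-simplices (12): (12 of them)

giving chain groups C_0 ≅ Z^7, C_1 ≅ Z^18, C_2 ≅ Z^12.

Boundary ∂_1: C_1 → C_0 sends each edge [p,q] (with p < q) to q − p.
The 7×18 boundary matrix has rank 6 and Smith normal form diag(1,1,1,1,1,1).

Boundary ∂_2: C_2 → C_1 acts by ∂[p,q,r] = [q,r] − [p,r] + [p,q]. For instance
  ∂[v_0,v_2,v_4] = [v_2,v_4] − [v_0,v_4] + [v_0,v_2],
  ∂[v_0,v_1,v_6] = [v_1,v_6] − [v_0,v_6] + [v_0,v_1].
This gives a 18×12 integer matrix of rank 12; reducing to Smith normal form yields diagonal entries (1,1,1,1,1,1,1,1,1,1,1,2).

Reading off H_k = ker ∂_k / im ∂_{k+1}:

  H_0: rank C_0 − rank ∂_1 = 7 − 6 = 1, and the invariant factors of ∂_1 are all 1, so H_0 ≅ Z.
  H_1: rank ker ∂_1 − rank ∂_2 = (18 − 6) − 12 = 0, and ∂_2 has invariant factor 2 > 1, so H_1 ≅ Z/2Z.
  H_2: rank ker ∂_2 − rank ∂_3 = (12 − 12) − 0 = 0, and there is no ∂_3, so H_2 ≅ 0.

As a check, the Euler characteristic is 7 − 18 + 12 = 1, which agrees with 1 − 0 + 0 = 1.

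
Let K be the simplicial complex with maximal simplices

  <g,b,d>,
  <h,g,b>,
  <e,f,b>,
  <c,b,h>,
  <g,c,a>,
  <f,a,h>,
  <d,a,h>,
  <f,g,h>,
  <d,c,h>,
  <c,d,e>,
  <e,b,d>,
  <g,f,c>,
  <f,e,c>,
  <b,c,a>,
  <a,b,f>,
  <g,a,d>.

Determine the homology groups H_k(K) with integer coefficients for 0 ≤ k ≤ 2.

Take the total order a < b < c < d < e < f < g < h on the vertex set. Then K (dimension 2) consists of the simplices:

  0-simplices (8): a, b, c, d, e, f, g, h
  1-simplices (24): ab, ac, ad, af, ag, ah, bc, bd, be, bf, bg, bh, cd, ce, cf, cg, ch, de, dg, dh, ef, fg, fh, gh
  2-simplices (16): abc, abf, acg, adg, adh, afh, bch, bde, bdg, bef, bgh, cde, cdh, cef, cfg, fgh

Hence C_0 ≅ Z^8, C_1 ≅ Z^24, C_2 ≅ Z^16.

Boundary ∂_1: C_1 → C_0 is given by ∂[p,q] = [q] − [p].
As a 8×24 matrix over Z this has rank 7, with invariant factors (1,1,1,1,1,1,1).

The boundary map ∂_2: C_2 → C_1 acts by ∂[p,q,r] = [q,r] − [p,r] + [p,q]. For instance
  ∂bde = de − be + bd,
  ∂cdh = dh − ch + cd.
As a 24×16 matrix over Z this has rank 15, with invariant factors (1,1,1,1,1,1,1,1,1,1,1,1,1,1,1).

Computing H_k = (kernel of ∂_k) / (image of ∂_{k+1}):

  H_0: rank C_0 − rank ∂_1 = 8 − 7 = 1, and the invariant factors of ∂_1 are all 1, so H_0 ≅ Z.
  H_1: rank ker ∂_1 − rank ∂_2 = (24 − 7) − 15 = 2, and the invariant factors of ∂_2 are all 1, so H_1 ≅ Z^2.
  H_2: rank ker ∂_2 − rank ∂_3 = (16 − 15) − 0 = 1, and there is no ∂_3, so H_2 ≅ Z.

(K is a triangulation of the torus T^2.)

H_0 = Z,  H_1 = Z^2,  H_2 = Z.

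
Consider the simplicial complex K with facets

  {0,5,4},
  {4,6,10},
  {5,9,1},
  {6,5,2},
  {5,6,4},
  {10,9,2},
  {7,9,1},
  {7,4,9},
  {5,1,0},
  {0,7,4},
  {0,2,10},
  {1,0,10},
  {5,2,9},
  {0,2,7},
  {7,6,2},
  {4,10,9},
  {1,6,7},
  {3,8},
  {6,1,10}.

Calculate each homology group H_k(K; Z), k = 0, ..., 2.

H_0 = Z^2,  H_1 = Z^2,  H_2 = Z.

Take the total order 0 < 1 < 2 < 3 < 4 < 5 < 6 < 7 < 8 < 9 < 10 on the vertex set. Then K (dimension 2) consists of the simplices:

  0-simplices (11): [0], [1], [2], [3], [4], [5], [6], [7], [8], [9], [10]
  1-simplices (28): (28 of them)
  2-simplices (18): (18 of them)

Hence C_0 ≅ Z^11, C_1 ≅ Z^28, C_2 ≅ Z^18.

Boundary ∂_1: C_1 → C_0 maps an edge to its endpoints' difference, ∂[p,q] = q − p.
This gives a 11×28 integer matrix of rank 9; reducing to Smith normal form yields diagonal entries (1,1,1,1,1,1,1,1,1).

The boundary map ∂_2: C_2 → C_1 acts by ∂[p,q,r] = [q,r] − [p,r] + [p,q]. For instance
  ∂[1,6,7] = [6,7] − [1,7] + [1,6],
  ∂[0,4,7] = [4,7] − [0,7] + [0,4].
The 28×18 boundary matrix has rank 17 and Smith normal form diag(1,1,1,1,1,1,1,1,1,1,1,1,1,1,1,1,1).

From H_k ≅ ker(∂_k) / im(∂_{k+1}) we obtain:

  H_0: rank C_0 − rank ∂_1 = 11 − 9 = 2, and the invariant factors of ∂_1 are all 1, so H_0 = Z^2.
  H_1: rank ker ∂_1 − rank ∂_2 = (28 − 9) − 17 = 2, and the invariant factors of ∂_2 are all 1, so H_1 = Z^2.
  H_2: rank ker ∂_2 − rank ∂_3 = (18 − 17) − 0 = 1, and there is no ∂_3, so H_2 = Z.

As a check, the Euler characteristic is 11 − 28 + 18 = 1, which agrees with 2 − 2 + 1 = 1.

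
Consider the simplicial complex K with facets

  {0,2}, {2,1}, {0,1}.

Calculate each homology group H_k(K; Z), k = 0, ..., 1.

K has 3 vertices, 3 edges.
rank ∂_0 = 0, rank ∂_1 = 2 ⇒ b_0 = 3 − 0 − 2 = 1; all invariant factors of ∂_1 are 1 so no torsion. So H_0 ≅ Z.
rank ∂_1 = 2, rank ∂_2 = 0 ⇒ b_1 = 3 − 2 − 0 = 1. So H_1 ≅ Z.

H_0 = Z,  H_1 = Z.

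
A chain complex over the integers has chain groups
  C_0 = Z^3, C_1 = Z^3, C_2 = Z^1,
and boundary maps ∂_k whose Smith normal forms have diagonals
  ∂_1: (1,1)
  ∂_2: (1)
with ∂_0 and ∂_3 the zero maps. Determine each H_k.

H_0: b_0 = 3 − 0 − 2 = 1; torsion from ∂_1 factors > 1: none. So H_0 = Z.
H_1: b_1 = 3 − 2 − 1 = 0; torsion from ∂_2 factors > 1: none. So H_1 = 0.
H_2: b_2 = 1 − 1 − 0 = 0; torsion from ∂_3 factors > 1: none. So H_2 = 0.

H_0 = Z,  H_1 = 0,  H_2 = 0.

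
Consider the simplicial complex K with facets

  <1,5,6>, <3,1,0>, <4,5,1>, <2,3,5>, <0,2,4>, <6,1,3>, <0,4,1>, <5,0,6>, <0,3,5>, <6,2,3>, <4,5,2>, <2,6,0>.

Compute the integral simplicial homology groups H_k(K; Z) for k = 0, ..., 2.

Order the vertices as 0 < 1 < 2 < 3 < 4 < 5 < 6. Listing each simplex with vertices in this order, K has dimension 2 with simplices:

  0-simplices (7): [0], [1], [2], [3], [4], [5], [6]
  1-simplices (18): [0,1], [0,2], [0,3], [0,4], [0,5], [0,6], [1,3], [1,4], [1,5], [1,6], [2,3], [2,4], [2,5], [2,6], [3,5], [3,6], [4,5], [5,6]
  2-simplices (12): [0,1,3], [0,1,4], [0,2,4], [0,2,6], [0,3,5], [0,5,6], [1,3,6], [1,4,5], [1,5,6], [2,3,5], [2,3,6], [2,4,5]

giving chain groups C_0 ≅ Z^7, C_1 ≅ Z^18, C_2 ≅ Z^12.

The boundary map ∂_1: C_1 → C_0 sends each edge [p,q] (with p < q) to q − p. For instance
  ∂[0,2] = [2] − [0].
The 7×18 boundary matrix has rank 6 and Smith normal form diag(1,1,1,1,1,1).

∂_2: C_2 → C_1 sends each 2-simplex [p,q,r] to [q,r] − [p,r] + [p,q]. For instance
  ∂[1,3,6] = [3,6] − [1,6] + [1,3],
  ∂[0,5,6] = [5,6] − [0,6] + [0,5].
The 18×12 boundary matrix has rank 12 and Smith normal form diag(1,1,1,1,1,1,1,1,1,1,1,2).

Now H_k = ker ∂_k / im ∂_{k+1}, so:

  H_0: rank C_0 − rank ∂_1 = 7 − 6 = 1, and the invariant factors of ∂_1 are all 1, so H_0 ≅ Z.
  H_1: rank ker ∂_1 − rank ∂_2 = (18 − 6) − 12 = 0, and ∂_2 has invariant factor 2 > 1, so H_1 ≅ Z/2.
  H_2: rank ker ∂_2 − rank ∂_3 = (12 − 12) − 0 = 0, and there is no ∂_3, so H_2 ≅ 0.

(K is a triangulation of the real projective plane RP^2.)

H_0 = Z,  H_1 = Z/2,  H_2 = 0.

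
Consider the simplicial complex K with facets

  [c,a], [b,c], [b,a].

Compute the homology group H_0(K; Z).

Order the vertices as a < b < c. Listing each simplex with vertices in this order, K has dimension 1 with simplices:

  0-simplices (3): a, b, c
  1-simplices (3): ab, ac, bc

so the chain groups are C_0 ≅ Z^3, C_1 ≅ Z^3.

The boundary map ∂_1: C_1 → C_0 sends each edge [p,q] (with p < q) to q − p. For instance
  ∂ac = c − a.
As a 3×3 matrix over Z this has rank 2, with invariant factors (1,1).

Now H_k = ker ∂_k / im ∂_{k+1}, so:

  H_0: rank C_0 − rank ∂_1 = 3 − 2 = 1, and the invariant factors of ∂_1 are all 1, so H_0 = Z.

(K is a triangulation of the circle S^1.)

H_0 = Z.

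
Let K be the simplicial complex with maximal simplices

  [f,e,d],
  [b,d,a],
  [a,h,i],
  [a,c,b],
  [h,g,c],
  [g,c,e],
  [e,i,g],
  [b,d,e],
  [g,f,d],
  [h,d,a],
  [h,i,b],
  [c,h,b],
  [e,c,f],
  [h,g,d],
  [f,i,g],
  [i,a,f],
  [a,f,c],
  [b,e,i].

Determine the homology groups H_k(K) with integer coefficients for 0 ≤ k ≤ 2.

We work with the vertex ordering a < b < c < d < e < f < g < h < i. The simplices of K, each written with vertices in increasing order, are:

  0-simplices (9): a, b, c, d, e, f, g, h, i
  1-simplices (27): ab, ac, ad, af, ah, ai, bc, bd, be, bh, bi, ce, cf, cg, ch, de, df, dg, dh, ef, eg, ei, fg, fi, gh, gi, hi
  2-simplices (18): abc, abd, acf, adh, afi, ahi, bch, bde, bei, bhi, cef, ceg, cgh, def, dfg, dgh, egi, fgi

giving chain groups C_0 ≅ Z^9, C_1 ≅ Z^27, C_2 ≅ Z^18.

∂_1: C_1 → C_0 is given by ∂[p,q] = [q] − [p]. For instance
  ∂ef = f − e.
The 9×27 boundary matrix has rank 8 and Smith normal form diag(1,1,1,1,1,1,1,1).

∂_2: C_2 → C_1 acts by ∂[p,q,r] = [q,r] − [p,r] + [p,q]. For instance
  ∂acf = cf − af + ac,
  ∂adh = dh − ah + ad.
The resulting 27×18 matrix has rank 18, and its Smith normal form has invariant factors (1,1,1,1,1,1,1,1,1,1,1,1,1,1,1,1,1,2).

From H_k ≅ ker(∂_k) / im(∂_{k+1}) we obtain:

  H_0: rank C_0 − rank ∂_1 = 9 − 8 = 1, and the invariant factors of ∂_1 are all 1, so H_0 = Z.
  H_1: rank ker ∂_1 − rank ∂_2 = (27 − 8) − 18 = 1, and ∂_2 has invariant factor 2 > 1, so H_1 = Z ⊕ Z_2.
  H_2: rank ker ∂_2 − rank ∂_3 = (18 − 18) − 0 = 0, and there is no ∂_3, so H_2 = 0.

H_0 = Z,  H_1 = Z ⊕ Z_2,  H_2 = 0.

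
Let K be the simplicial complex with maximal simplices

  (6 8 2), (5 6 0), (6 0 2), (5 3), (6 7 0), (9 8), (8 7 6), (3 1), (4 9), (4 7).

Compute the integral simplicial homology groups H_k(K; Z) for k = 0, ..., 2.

H_0 = Z,  H_1 = Z,  H_2 = 0.

We work with the vertex ordering 0 < 1 < 2 < 3 < 4 < 5 < 6 < 7 < 8 < 9. The simplices of K, each written with vertices in increasing order, are:

  0-simplices (10): [0], [1], [2], [3], [4], [5], [6], [7], [8], [9]
  1-simplices (15): [0,2], [0,5], [0,6], [0,7], [1,3], [2,6], [2,8], [3,5], [4,7], [4,9], [5,6], [6,7], [6,8], [7,8], [8,9]
  2-simplices (5): [0,2,6], [0,5,6], [0,6,7], [2,6,8], [6,7,8]

Hence C_0 ≅ Z^10, C_1 ≅ Z^15, C_2 ≅ Z^5.

The boundary map ∂_1: C_1 → C_0 is given by ∂[p,q] = [q] − [p].
The 10×15 boundary matrix has rank 9 and Smith normal form diag(1,1,1,1,1,1,1,1,1).

∂_2: C_2 → C_1 sends each 2-simplex [p,q,r] to [q,r] − [p,r] + [p,q]. For instance
  ∂[2,6,8] = [6,8] − [2,8] + [2,6],
  ∂[0,2,6] = [2,6] − [0,6] + [0,2].
This gives a 15×5 integer matrix of rank 5; reducing to Smith normal form yields diagonal entries (1,1,1,1,1).

From H_k ≅ ker(∂_k) / im(∂_{k+1}) we obtain:

  H_0: rank C_0 − rank ∂_1 = 10 − 9 = 1, and the invariant factors of ∂_1 are all 1, so H_0 ≅ Z.
  H_1: rank ker ∂_1 − rank ∂_2 = (15 − 9) − 5 = 1, and the invariant factors of ∂_2 are all 1, so H_1 ≅ Z.
  H_2: rank ker ∂_2 − rank ∂_3 = (5 − 5) − 0 = 0, and there is no ∂_3, so H_2 ≅ 0.

As a check, the Euler characteristic is 10 − 15 + 5 = 0, which agrees with 1 − 1 + 0 = 0.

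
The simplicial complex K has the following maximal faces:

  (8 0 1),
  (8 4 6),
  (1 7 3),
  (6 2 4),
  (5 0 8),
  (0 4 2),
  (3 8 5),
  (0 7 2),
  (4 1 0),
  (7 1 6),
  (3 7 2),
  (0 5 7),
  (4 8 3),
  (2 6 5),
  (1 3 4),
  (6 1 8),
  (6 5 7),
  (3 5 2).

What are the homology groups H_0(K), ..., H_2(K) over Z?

Fix the vertex order 0 < 1 < 2 < 3 < 4 < 5 < 6 < 7 < 8 and write every simplex with vertices in increasing order. Then dim K = 2 and the simplices of K are:

  0-simplices (9): [0], [1], [2], [3], [4], [5], [6], [7], [8]
  1-simplices (27): (27 of them)
  2-simplices (18): [0,1,4], [0,1,8], [0,2,4], [0,2,7], [0,5,7], [0,5,8], [1,3,4], [1,3,7], [1,6,7], [1,6,8], [2,3,5], [2,3,7], [2,4,6], [2,5,6], [3,4,8], [3,5,8], [4,6,8], [5,6,7]

giving chain groups C_0 ≅ Z^9, C_1 ≅ Z^27, C_2 ≅ Z^18.

∂_1: C_1 → C_0 sends each edge [p,q] (with p < q) to q − p.
The resulting 9×27 matrix has rank 8, and its Smith normal form has invariant factors (1,1,1,1,1,1,1,1).

The boundary map ∂_2: C_2 → C_1 sends each 2-simplex [p,q,r] to [q,r] − [p,r] + [p,q]. For instance
  ∂[0,1,8] = [1,8] − [0,8] + [0,1],
  ∂[2,3,5] = [3,5] − [2,5] + [2,3].
The resulting 27×18 matrix has rank 18, and its Smith normal form has invariant factors (1,1,1,1,1,1,1,1,1,1,1,1,1,1,1,1,1,2).

Now H_k = ker ∂_k / im ∂_{k+1}, so:

  H_0: rank C_0 − rank ∂_1 = 9 − 8 = 1, and the invariant factors of ∂_1 are all 1, so H_0 ≅ Z.
  H_1: rank ker ∂_1 − rank ∂_2 = (27 − 8) − 18 = 1, and ∂_2 has invariant factor 2 > 1, so H_1 ≅ Z ⊕ Z/2Z.
  H_2: rank ker ∂_2 − rank ∂_3 = (18 − 18) − 0 = 0, and there is no ∂_3, so H_2 ≅ 0.

As a check, the Euler characteristic is 9 − 27 + 18 = 0, which agrees with 1 − 1 + 0 = 0.

H_0 = Z,  H_1 = Z ⊕ Z/2Z,  H_2 = 0.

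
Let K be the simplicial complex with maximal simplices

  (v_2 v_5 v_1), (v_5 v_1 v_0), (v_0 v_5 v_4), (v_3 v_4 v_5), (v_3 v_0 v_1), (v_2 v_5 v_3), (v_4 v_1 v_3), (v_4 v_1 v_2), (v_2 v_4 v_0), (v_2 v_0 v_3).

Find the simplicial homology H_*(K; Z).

H_0 ≅ Z,  H_1 ≅ Z_2,  H_2 = 0.

We work with the vertex ordering v_0 < v_1 < v_2 < v_3 < v_4 < v_5. The simplices of K, each written with vertices in increasing order, are:

  0-simplices (6): [v_0], [v_1], [v_2], [v_3], [v_4], [v_5]
  1-simplices (15): (15 of them)
  2-simplices (10): [v_0,v_1,v_3], [v_0,v_1,v_5], [v_0,v_2,v_3], [v_0,v_2,v_4], [v_0,v_4,v_5], [v_1,v_2,v_4], [v_1,v_2,v_5], [v_1,v_3,v_4], [v_2,v_3,v_5], [v_3,v_4,v_5]

so the chain groups are C_0 ≅ Z^6, C_1 ≅ Z^15, C_2 ≅ Z^10.

The boundary map ∂_1: C_1 → C_0 maps an edge to its endpoints' difference, ∂[p,q] = q − p. For instance
  ∂[v_1,v_3] = [v_3] − [v_1].
The 6×15 boundary matrix has rank 5 and Smith normal form diag(1,1,1,1,1).

The boundary map ∂_2: C_2 → C_1 sends each 2-simplex [p,q,r] to [q,r] − [p,r] + [p,q]. For instance
  ∂[v_0,v_1,v_3] = [v_1,v_3] − [v_0,v_3] + [v_0,v_1],
  ∂[v_3,v_4,v_5] = [v_4,v_5] − [v_3,v_5] + [v_3,v_4].
This gives a 15×10 integer matrix of rank 10; reducing to Smith normal form yields diagonal entries (1,1,1,1,1,1,1,1,1,2).

Now H_k = ker ∂_k / im ∂_{k+1}, so:

  H_0: rank C_0 − rank ∂_1 = 6 − 5 = 1, and the invariant factors of ∂_1 are all 1, so H_0 ≅ Z.
  H_1: rank ker ∂_1 − rank ∂_2 = (15 − 5) − 10 = 0, and ∂_2 has invariant factor 2 > 1, so H_1 ≅ Z_2.
  H_2: rank ker ∂_2 − rank ∂_3 = (10 − 10) − 0 = 0, and there is no ∂_3, so H_2 ≅ 0.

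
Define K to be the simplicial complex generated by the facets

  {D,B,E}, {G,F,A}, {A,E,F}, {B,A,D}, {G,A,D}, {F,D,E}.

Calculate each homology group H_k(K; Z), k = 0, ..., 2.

Take the total order A < B < D < E < F < G on the vertex set. Then K (dimension 2) consists of the simplices:

  0-simplices (6): A, B, D, E, F, G
  1-simplices (12): AB, AD, AE, AF, AG, BD, BE, DE, DF, DG, EF, FG
  2-simplices (6): ABD, ADG, AEF, AFG, BDE, DEF

so the chain groups are C_0 ≅ Z^6, C_1 ≅ Z^12, C_2 ≅ Z^6.

∂_1: C_1 → C_0 maps an edge to its endpoints' difference, ∂[p,q] = q − p.
The 6×12 boundary matrix has rank 5 and Smith normal form diag(1,1,1,1,1).

The boundary map ∂_2: C_2 → C_1 acts by ∂[p,q,r] = [q,r] − [p,r] + [p,q]. For instance
  ∂DEF = EF − DF + DE,
  ∂ADG = DG − AG + AD.
This gives a 12×6 integer matrix of rank 6; reducing to Smith normal form yields diagonal entries (1,1,1,1,1,1).

Computing H_k = (kernel of ∂_k) / (image of ∂_{k+1}):

  H_0: rank C_0 − rank ∂_1 = 6 − 5 = 1, and the invariant factors of ∂_1 are all 1, so H_0 ≅ Z.
  H_1: rank ker ∂_1 − rank ∂_2 = (12 − 5) − 6 = 1, and the invariant factors of ∂_2 are all 1, so H_1 ≅ Z.
  H_2: rank ker ∂_2 − rank ∂_3 = (6 − 6) − 0 = 0, and there is no ∂_3, so H_2 ≅ 0.

As a check, the Euler characteristic is 6 − 12 + 6 = 0, which agrees with 1 − 1 + 0 = 0.

H_0 = Z,  H_1 = Z,  H_2 = 0.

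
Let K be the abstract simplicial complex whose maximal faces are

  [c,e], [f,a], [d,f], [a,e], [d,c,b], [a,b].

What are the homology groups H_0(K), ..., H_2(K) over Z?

H_0 = Z,  H_1 = Z^2,  H_2 = 0.

Fix the vertex order a < b < c < d < e < f and write every simplex with vertices in increasing order. Then dim K = 2 and the simplices of K are:

  0-simplices (6): a, b, c, d, e, f
  1-simplices (8): ab, ae, af, bc, bd, cd, ce, df
  2-simplices (1): bcd

so the chain groups are C_0 ≅ Z^6, C_1 ≅ Z^8, C_2 ≅ Z^1.

The boundary map ∂_1: C_1 → C_0 is given by ∂[p,q] = [q] − [p].
This gives a 6×8 integer matrix of rank 5; reducing to Smith normal form yields diagonal entries (1,1,1,1,1).

∂_2: C_2 → C_1 sends each 2-simplex [p,q,r] to [q,r] − [p,r] + [p,q]. For instance
  ∂bcd = cd − bd + bc.
This gives a 8×1 integer matrix of rank 1; reducing to Smith normal form yields diagonal entries (1).

Reading off H_k = ker ∂_k / im ∂_{k+1}:

  H_0: rank C_0 − rank ∂_1 = 6 − 5 = 1, and the invariant factors of ∂_1 are all 1, so H_0 ≅ Z.
  H_1: rank ker ∂_1 − rank ∂_2 = (8 − 5) − 1 = 2, and the invariant factors of ∂_2 are all 1, so H_1 ≅ Z^2.
  H_2: rank ker ∂_2 − rank ∂_3 = (1 − 1) − 0 = 0, and there is no ∂_3, so H_2 ≅ 0.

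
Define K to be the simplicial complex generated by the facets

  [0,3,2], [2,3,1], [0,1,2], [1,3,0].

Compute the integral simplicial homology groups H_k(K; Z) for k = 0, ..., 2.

We work with the vertex ordering 0 < 1 < 2 < 3. The simplices of K, each written with vertices in increasing order, are:

  0-simplices (4): [0], [1], [2], [3]
  1-simplices (6): [0,1], [0,2], [0,3], [1,2], [1,3], [2,3]
  2-simplices (4): [0,1,2], [0,1,3], [0,2,3], [1,2,3]

Hence C_0 ≅ Z^4, C_1 ≅ Z^6, C_2 ≅ Z^4.

The boundary map ∂_1: C_1 → C_0 maps an edge to its endpoints' difference, ∂[p,q] = q − p.
The resulting 4×6 matrix has rank 3, and its Smith normal form has invariant factors (1,1,1).

The boundary map ∂_2: C_2 → C_1 maps a triangle to the signed sum of its edges. For instance
  ∂[0,1,2] = [1,2] − [0,2] + [0,1],
  ∂[0,1,3] = [1,3] − [0,3] + [0,1].
The 6×4 boundary matrix has rank 3 and Smith normal form diag(1,1,1).

From H_k ≅ ker(∂_k) / im(∂_{k+1}) we obtain:

  H_0: rank C_0 − rank ∂_1 = 4 − 3 = 1, and the invariant factors of ∂_1 are all 1, so H_0 ≅ Z.
  H_1: rank ker ∂_1 − rank ∂_2 = (6 − 3) − 3 = 0, and the invariant factors of ∂_2 are all 1, so H_1 ≅ 0.
  H_2: rank ker ∂_2 − rank ∂_3 = (4 − 3) − 0 = 1, and there is no ∂_3, so H_2 ≅ Z.

(K is a triangulation of the 2-sphere S^2.)

H_0 ≅ Z,  H_1 = 0,  H_2 ≅ Z.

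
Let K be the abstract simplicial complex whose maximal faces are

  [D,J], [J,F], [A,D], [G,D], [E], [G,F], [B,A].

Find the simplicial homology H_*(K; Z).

H_0 ≅ Z^2,  H_1 ≅ Z.

Take the total order A < B < D < E < F < G < J on the vertex set. Then K (dimension 1) consists of the simplices:

  0-simplices (7): A, B, D, E, F, G, J
  1-simplices (6): AB, AD, DG, DJ, FG, FJ

so the chain groups are C_0 ≅ Z^7, C_1 ≅ Z^6.

∂_1: C_1 → C_0 is given by ∂[p,q] = [q] − [p]. For instance
  ∂AB = B − A.
As a 7×6 matrix over Z this has rank 5, with invariant factors (1,1,1,1,1).

From H_k ≅ ker(∂_k) / im(∂_{k+1}) we obtain:

  H_0: rank C_0 − rank ∂_1 = 7 − 5 = 2, and the invariant factors of ∂_1 are all 1, so H_0 = Z^2.
  H_1: rank ker ∂_1 − rank ∂_2 = (6 − 5) − 0 = 1, and there is no ∂_2, so H_1 = Z.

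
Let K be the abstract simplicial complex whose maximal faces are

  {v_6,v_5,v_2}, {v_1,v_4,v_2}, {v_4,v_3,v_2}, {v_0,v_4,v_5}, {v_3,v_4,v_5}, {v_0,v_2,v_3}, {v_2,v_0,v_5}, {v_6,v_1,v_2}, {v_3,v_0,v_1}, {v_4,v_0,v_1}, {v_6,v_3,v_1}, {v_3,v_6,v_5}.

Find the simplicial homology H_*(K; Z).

H_0 = Z,  H_1 = Z/2Z,  H_2 = 0.

Fix the vertex order v_0 < v_1 < v_2 < v_3 < v_4 < v_5 < v_6 and write every simplex with vertices in increasing order. Then dim K = 2 and the simplices of K are:

  0-simplices (7): [v_0], [v_1], [v_2], [v_3], [v_4], [v_5], [v_6]
  1-simplices (18): (18 of them)
  2-simplices (12): (12 of them)

Hence C_0 ≅ Z^7, C_1 ≅ Z^18, C_2 ≅ Z^12.

Boundary ∂_1: C_1 → C_0 is given by ∂[p,q] = [q] − [p].
The resulting 7×18 matrix has rank 6, and its Smith normal form has invariant factors (1,1,1,1,1,1).

∂_2: C_2 → C_1 maps a triangle to the signed sum of its edges. For instance
  ∂[v_0,v_1,v_3] = [v_1,v_3] − [v_0,v_3] + [v_0,v_1],
  ∂[v_0,v_4,v_5] = [v_4,v_5] − [v_0,v_5] + [v_0,v_4].
The resulting 18×12 matrix has rank 12, and its Smith normal form has invariant factors (1,1,1,1,1,1,1,1,1,1,1,2).

From H_k ≅ ker(∂_k) / im(∂_{k+1}) we obtain:

  H_0: rank C_0 − rank ∂_1 = 7 − 6 = 1, and the invariant factors of ∂_1 are all 1, so H_0 ≅ Z.
  H_1: rank ker ∂_1 − rank ∂_2 = (18 − 6) − 12 = 0, and ∂_2 has invariant factor 2 > 1, so H_1 ≅ Z/2Z.
  H_2: rank ker ∂_2 − rank ∂_3 = (12 − 12) − 0 = 0, and there is no ∂_3, so H_2 ≅ 0.

As a check, the Euler characteristic is 7 − 18 + 12 = 1, which agrees with 1 − 0 + 0 = 1.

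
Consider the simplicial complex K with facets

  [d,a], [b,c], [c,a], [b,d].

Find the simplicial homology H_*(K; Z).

Fix the vertex order a < b < c < d and write every simplex with vertices in increasing order. Then dim K = 1 and the simplices of K are:

  0-simplices (4): a, b, c, d
  1-simplices (4): ac, ad, bc, bd

so the chain groups are C_0 ≅ Z^4, C_1 ≅ Z^4.

The boundary map ∂_1: C_1 → C_0 maps an edge to its endpoints' difference, ∂[p,q] = q − p. For instance
  ∂bc = c − b.
This gives a 4×4 integer matrix of rank 3; reducing to Smith normal form yields diagonal entries (1,1,1).

From H_k ≅ ker(∂_k) / im(∂_{k+1}) we obtain:

  H_0: rank C_0 − rank ∂_1 = 4 − 3 = 1, and the invariant factors of ∂_1 are all 1, so H_0 = Z.
  H_1: rank ker ∂_1 − rank ∂_2 = (4 − 3) − 0 = 1, and there is no ∂_2, so H_1 = Z.

As a check, the Euler characteristic is 4 − 4 = 0, which agrees with 1 − 1 = 0.

H_0 ≅ Z,  H_1 ≅ Z.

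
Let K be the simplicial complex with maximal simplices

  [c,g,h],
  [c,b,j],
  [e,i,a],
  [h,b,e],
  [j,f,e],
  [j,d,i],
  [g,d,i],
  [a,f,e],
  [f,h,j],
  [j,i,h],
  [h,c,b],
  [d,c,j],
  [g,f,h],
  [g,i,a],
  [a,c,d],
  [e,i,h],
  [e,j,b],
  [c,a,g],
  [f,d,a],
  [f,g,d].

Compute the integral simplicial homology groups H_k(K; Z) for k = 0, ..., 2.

H_0 ≅ Z,  H_1 ≅ Z × Z/2,  H_2 = 0.

We work with the vertex ordering a < b < c < d < e < f < g < h < i < j. The simplices of K, each written with vertices in increasing order, are:

  0-simplices (10): a, b, c, d, e, f, g, h, i, j
  1-simplices (30): ac, ad, ae, af, ag, ai, bc, be, bh, bj, cd, cg, ch, cj, df, dg, di, dj, ef, eh, ei, ej, fg, fh, fj, gh, gi, hi, hj, ij
  2-simplices (20): acd, acg, adf, aef, aei, agi, bch, bcj, beh, bej, cdj, cgh, dfg, dgi, dij, efj, ehi, fgh, fhj, hij

giving chain groups C_0 ≅ Z^10, C_1 ≅ Z^30, C_2 ≅ Z^20.

The boundary map ∂_1: C_1 → C_0 maps an edge to its endpoints' difference, ∂[p,q] = q − p. For instance
  ∂cg = g − c.
The 10×30 boundary matrix has rank 9 and Smith normal form diag(1,1,1,1,1,1,1,1,1).

∂_2: C_2 → C_1 maps a triangle to the signed sum of its edges. For instance
  ∂beh = eh − bh + be,
  ∂dij = ij − dj + di.
This gives a 30×20 integer matrix of rank 20; reducing to Smith normal form yields diagonal entries (1,1,1,1,1,1,1,1,1,1,1,1,1,1,1,1,1,1,1,2).

From H_k ≅ ker(∂_k) / im(∂_{k+1}) we obtain:

  H_0: rank C_0 − rank ∂_1 = 10 − 9 = 1, and the invariant factors of ∂_1 are all 1, so H_0 ≅ Z.
  H_1: rank ker ∂_1 − rank ∂_2 = (30 − 9) − 20 = 1, and ∂_2 has invariant factor 2 > 1, so H_1 ≅ Z × Z/2.
  H_2: rank ker ∂_2 − rank ∂_3 = (20 − 20) − 0 = 0, and there is no ∂_3, so H_2 ≅ 0.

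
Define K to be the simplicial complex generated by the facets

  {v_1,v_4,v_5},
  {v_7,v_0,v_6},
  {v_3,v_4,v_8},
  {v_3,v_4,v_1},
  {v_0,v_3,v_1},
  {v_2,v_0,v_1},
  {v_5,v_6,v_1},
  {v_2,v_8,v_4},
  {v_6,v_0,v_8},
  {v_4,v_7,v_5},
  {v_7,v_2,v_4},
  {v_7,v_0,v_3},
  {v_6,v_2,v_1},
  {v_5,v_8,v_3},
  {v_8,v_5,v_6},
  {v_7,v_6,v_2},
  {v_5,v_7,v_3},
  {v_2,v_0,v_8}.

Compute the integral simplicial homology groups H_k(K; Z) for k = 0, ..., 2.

Fix the vertex order v_0 < v_1 < v_2 < v_3 < v_4 < v_5 < v_6 < v_7 < v_8 and write every simplex with vertices in increasing order. Then dim K = 2 and the simplices of K are:

  0-simplices (9): [v_0], [v_1], [v_2], [v_3], [v_4], [v_5], [v_6], [v_7], [v_8]
  1-simplices (27): (27 of them)
  2-simplices (18): (18 of them)

Hence C_0 ≅ Z^9, C_1 ≅ Z^27, C_2 ≅ Z^18.

∂_1: C_1 → C_0 is given by ∂[p,q] = [q] − [p]. For instance
  ∂[v_0,v_8] = [v_8] − [v_0].
This gives a 9×27 integer matrix of rank 8; reducing to Smith normal form yields diagonal entries (1,1,1,1,1,1,1,1).

Boundary ∂_2: C_2 → C_1 acts by ∂[p,q,r] = [q,r] − [p,r] + [p,q]. For instance
  ∂[v_3,v_5,v_8] = [v_5,v_8] − [v_3,v_8] + [v_3,v_5],
  ∂[v_0,v_3,v_7] = [v_3,v_7] − [v_0,v_7] + [v_0,v_3].
The 27×18 boundary matrix has rank 18 and Smith normal form diag(1,1,1,1,1,1,1,1,1,1,1,1,1,1,1,1,1,2).

Reading off H_k = ker ∂_k / im ∂_{k+1}:

  H_0: rank C_0 − rank ∂_1 = 9 − 8 = 1, and the invariant factors of ∂_1 are all 1, so H_0 ≅ Z.
  H_1: rank ker ∂_1 − rank ∂_2 = (27 − 8) − 18 = 1, and ∂_2 has invariant factor 2 > 1, so H_1 ≅ Z ⊕ Z_2.
  H_2: rank ker ∂_2 − rank ∂_3 = (18 − 18) − 0 = 0, and there is no ∂_3, so H_2 ≅ 0.

As a check, the Euler characteristic is 9 − 27 + 18 = 0, which agrees with 1 − 1 + 0 = 0.
(K is a triangulation of the Klein bottle.)

H_0 ≅ Z,  H_1 ≅ Z ⊕ Z_2,  H_2 = 0.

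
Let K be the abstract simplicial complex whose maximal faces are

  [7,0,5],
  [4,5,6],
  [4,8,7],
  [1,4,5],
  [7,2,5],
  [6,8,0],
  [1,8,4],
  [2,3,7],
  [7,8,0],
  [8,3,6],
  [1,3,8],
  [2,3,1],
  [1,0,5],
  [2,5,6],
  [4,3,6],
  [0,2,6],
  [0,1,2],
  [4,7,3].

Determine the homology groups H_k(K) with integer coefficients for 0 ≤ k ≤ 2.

Fix the vertex order 0 < 1 < 2 < 3 < 4 < 5 < 6 < 7 < 8 and write every simplex with vertices in increasing order. Then dim K = 2 and the simplices of K are:

  0-simplices (9): [0], [1], [2], [3], [4], [5], [6], [7], [8]
  1-simplices (27): (27 of them)
  2-simplices (18): [0,1,2], [0,1,5], [0,2,6], [0,5,7], [0,6,8], [0,7,8], [1,2,3], [1,3,8], [1,4,5], [1,4,8], [2,3,7], [2,5,6], [2,5,7], [3,4,6], [3,4,7], [3,6,8], [4,5,6], [4,7,8]

Hence C_0 ≅ Z^9, C_1 ≅ Z^27, C_2 ≅ Z^18.

The boundary map ∂_1: C_1 → C_0 is given by ∂[p,q] = [q] − [p]. For instance
  ∂[0,7] = [7] − [0].
As a 9×27 matrix over Z this has rank 8, with invariant factors (1,1,1,1,1,1,1,1).

Boundary ∂_2: C_2 → C_1 sends each 2-simplex [p,q,r] to [q,r] − [p,r] + [p,q]. For instance
  ∂[1,4,8] = [4,8] − [1,8] + [1,4],
  ∂[3,4,6] = [4,6] − [3,6] + [3,4].
The 27×18 boundary matrix has rank 18 and Smith normal form diag(1,1,1,1,1,1,1,1,1,1,1,1,1,1,1,1,1,2).

Computing H_k = (kernel of ∂_k) / (image of ∂_{k+1}):

  H_0: rank C_0 − rank ∂_1 = 9 − 8 = 1, and the invariant factors of ∂_1 are all 1, so H_0 ≅ Z.
  H_1: rank ker ∂_1 − rank ∂_2 = (27 − 8) − 18 = 1, and ∂_2 has invariant factor 2 > 1, so H_1 ≅ Z ⊕ Z/2.
  H_2: rank ker ∂_2 − rank ∂_3 = (18 − 18) − 0 = 0, and there is no ∂_3, so H_2 ≅ 0.

H_0 ≅ Z,  H_1 ≅ Z ⊕ Z/2,  H_2 = 0.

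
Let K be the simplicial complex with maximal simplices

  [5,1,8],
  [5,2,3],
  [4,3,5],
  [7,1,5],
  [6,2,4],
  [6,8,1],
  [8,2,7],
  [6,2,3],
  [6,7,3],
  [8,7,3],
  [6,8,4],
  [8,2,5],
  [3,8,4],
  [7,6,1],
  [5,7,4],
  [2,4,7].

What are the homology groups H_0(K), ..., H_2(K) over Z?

K has 8 vertices, 24 edges, 16 triangles.
rank ∂_0 = 0, rank ∂_1 = 7 ⇒ b_0 = 8 − 0 − 7 = 1; all invariant factors of ∂_1 are 1 so no torsion. So H_0 ≅ Z.
rank ∂_1 = 7, rank ∂_2 = 15 ⇒ b_1 = 24 − 7 − 15 = 2; all invariant factors of ∂_2 are 1 so no torsion. So H_1 ≅ Z^2.
rank ∂_2 = 15, rank ∂_3 = 0 ⇒ b_2 = 16 − 15 − 0 = 1. So H_2 ≅ Z.

H_0 = Z,  H_1 = Z^2,  H_2 = Z.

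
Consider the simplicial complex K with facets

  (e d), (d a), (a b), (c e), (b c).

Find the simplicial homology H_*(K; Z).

H_0 = Z,  H_1 = Z.

Order the vertices as a < b < c < d < e. Listing each simplex with vertices in this order, K has dimension 1 with simplices:

  0-simplices (5): a, b, c, d, e
  1-simplices (5): ab, ad, bc, ce, de

so the chain groups are C_0 ≅ Z^5, C_1 ≅ Z^5.

∂_1: C_1 → C_0 is given by ∂[p,q] = [q] − [p].
This gives a 5×5 integer matrix of rank 4; reducing to Smith normal form yields diagonal entries (1,1,1,1).

Reading off H_k = ker ∂_k / im ∂_{k+1}:

  H_0: rank C_0 − rank ∂_1 = 5 − 4 = 1, and the invariant factors of ∂_1 are all 1, so H_0 = Z.
  H_1: rank ker ∂_1 − rank ∂_2 = (5 − 4) − 0 = 1, and there is no ∂_2, so H_1 = Z.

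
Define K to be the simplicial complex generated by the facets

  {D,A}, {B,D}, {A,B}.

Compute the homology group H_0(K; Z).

H_0 = Z.

Order the vertices as A < B < D. Listing each simplex with vertices in this order, K has dimension 1 with simplices:

  0-simplices (3): A, B, D
  1-simplices (3): AB, AD, BD

Hence C_0 ≅ Z^3, C_1 ≅ Z^3.

The boundary map ∂_1: C_1 → C_0 is given by ∂[p,q] = [q] − [p]. For instance
  ∂AB = B − A.
As a 3×3 matrix over Z this has rank 2, with invariant factors (1,1).

Computing H_k = (kernel of ∂_k) / (image of ∂_{k+1}):

  H_0: rank C_0 − rank ∂_1 = 3 − 2 = 1, and the invariant factors of ∂_1 are all 1, so H_0 ≅ Z.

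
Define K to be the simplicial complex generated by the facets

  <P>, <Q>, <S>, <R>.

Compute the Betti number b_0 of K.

b_0 = 4.

We work with the vertex ordering P < Q < R < S. The simplices of K, each written with vertices in increasing order, are:

  0-simplices (4): P, Q, R, S

so the chain groups are C_0 ≅ Z^4.

From H_k ≅ ker(∂_k) / im(∂_{k+1}) we obtain:

  H_0: rank C_0 − rank ∂_1 = 4 − 0 = 4, and there is no ∂_1, so H_0 = Z^4.

Hence the Betti numbers are b_0 = 4.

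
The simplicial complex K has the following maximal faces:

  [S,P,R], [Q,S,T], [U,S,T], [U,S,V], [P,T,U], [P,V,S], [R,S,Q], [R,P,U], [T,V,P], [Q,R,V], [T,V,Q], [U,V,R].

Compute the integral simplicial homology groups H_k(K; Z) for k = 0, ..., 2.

Order the vertices as P < Q < R < S < T < U < V. Listing each simplex with vertices in this order, K has dimension 2 with simplices:

  0-simplices (7): P, Q, R, S, T, U, V
  1-simplices (18): PR, PS, PT, PU, PV, QR, QS, QT, QV, RS, RU, RV, ST, SU, SV, TU, TV, UV
  2-simplices (12): PRS, PRU, PSV, PTU, PTV, QRS, QRV, QST, QTV, RUV, STU, SUV

giving chain groups C_0 ≅ Z^7, C_1 ≅ Z^18, C_2 ≅ Z^12.

The boundary map ∂_1: C_1 → C_0 is given by ∂[p,q] = [q] − [p].
This gives a 7×18 integer matrix of rank 6; reducing to Smith normal form yields diagonal entries (1,1,1,1,1,1).

The boundary map ∂_2: C_2 → C_1 sends each 2-simplex [p,q,r] to [q,r] − [p,r] + [p,q]. For instance
  ∂STU = TU − SU + ST,
  ∂QST = ST − QT + QS.
This gives a 18×12 integer matrix of rank 12; reducing to Smith normal form yields diagonal entries (1,1,1,1,1,1,1,1,1,1,1,2).

From H_k ≅ ker(∂_k) / im(∂_{k+1}) we obtain:

  H_0: rank C_0 − rank ∂_1 = 7 − 6 = 1, and the invariant factors of ∂_1 are all 1, so H_0 = Z.
  H_1: rank ker ∂_1 − rank ∂_2 = (18 − 6) − 12 = 0, and ∂_2 has invariant factor 2 > 1, so H_1 = Z/2.
  H_2: rank ker ∂_2 − rank ∂_3 = (12 − 12) − 0 = 0, and there is no ∂_3, so H_2 = 0.

As a check, the Euler characteristic is 7 − 18 + 12 = 1, which agrees with 1 − 0 + 0 = 1.

H_0 ≅ Z,  H_1 ≅ Z/2,  H_2 = 0.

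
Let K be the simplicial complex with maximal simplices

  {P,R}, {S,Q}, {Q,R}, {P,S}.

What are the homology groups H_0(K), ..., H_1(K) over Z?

H_0 = Z,  H_1 = Z.

We work with the vertex ordering P < Q < R < S. The simplices of K, each written with vertices in increasing order, are:

  0-simplices (4): P, Q, R, S
  1-simplices (4): PR, PS, QR, QS

Hence C_0 ≅ Z^4, C_1 ≅ Z^4.

∂_1: C_1 → C_0 sends each edge [p,q] (with p < q) to q − p.
This gives a 4×4 integer matrix of rank 3; reducing to Smith normal form yields diagonal entries (1,1,1).

Computing H_k = (kernel of ∂_k) / (image of ∂_{k+1}):

  H_0: rank C_0 − rank ∂_1 = 4 − 3 = 1, and the invariant factors of ∂_1 are all 1, so H_0 ≅ Z.
  H_1: rank ker ∂_1 − rank ∂_2 = (4 − 3) − 0 = 1, and there is no ∂_2, so H_1 ≅ Z.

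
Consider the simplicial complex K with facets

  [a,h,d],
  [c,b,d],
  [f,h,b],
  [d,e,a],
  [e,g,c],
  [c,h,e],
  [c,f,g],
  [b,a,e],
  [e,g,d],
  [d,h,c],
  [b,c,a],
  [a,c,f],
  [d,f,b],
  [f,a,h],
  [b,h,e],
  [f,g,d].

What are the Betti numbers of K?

Take the total order a < b < c < d < e < f < g < h on the vertex set. Then K (dimension 2) consists of the simplices:

  0-simplices (8): a, b, c, d, e, f, g, h
  1-simplices (24): ab, ac, ad, ae, af, ah, bc, bd, be, bf, bh, cd, ce, cf, cg, ch, de, df, dg, dh, eg, eh, fg, fh
  2-simplices (16): abc, abe, acf, ade, adh, afh, bcd, bdf, beh, bfh, cdh, ceg, ceh, cfg, deg, dfg

giving chain groups C_0 ≅ Z^8, C_1 ≅ Z^24, C_2 ≅ Z^16.

Boundary ∂_1: C_1 → C_0 sends each edge [p,q] (with p < q) to q − p. For instance
  ∂bc = c − b.
The resulting 8×24 matrix has rank 7, and its Smith normal form has invariant factors (1,1,1,1,1,1,1).

Boundary ∂_2: C_2 → C_1 maps a triangle to the signed sum of its edges. For instance
  ∂ceg = eg − cg + ce,
  ∂acf = cf − af + ac.
As a 24×16 matrix over Z this has rank 15, with invariant factors (1,1,1,1,1,1,1,1,1,1,1,1,1,1,1).

Now H_k = ker ∂_k / im ∂_{k+1}, so:

  H_0: rank C_0 − rank ∂_1 = 8 − 7 = 1, and the invariant factors of ∂_1 are all 1, so H_0 = Z.
  H_1: rank ker ∂_1 − rank ∂_2 = (24 − 7) − 15 = 2, and the invariant factors of ∂_2 are all 1, so H_1 = Z^2.
  H_2: rank ker ∂_2 − rank ∂_3 = (16 − 15) − 0 = 1, and there is no ∂_3, so H_2 = Z.

(K is a triangulation of the torus T^2.)

Hence the Betti numbers are b_0 = 1, b_1 = 2, b_2 = 1.

b_0 = 1, b_1 = 2, b_2 = 1.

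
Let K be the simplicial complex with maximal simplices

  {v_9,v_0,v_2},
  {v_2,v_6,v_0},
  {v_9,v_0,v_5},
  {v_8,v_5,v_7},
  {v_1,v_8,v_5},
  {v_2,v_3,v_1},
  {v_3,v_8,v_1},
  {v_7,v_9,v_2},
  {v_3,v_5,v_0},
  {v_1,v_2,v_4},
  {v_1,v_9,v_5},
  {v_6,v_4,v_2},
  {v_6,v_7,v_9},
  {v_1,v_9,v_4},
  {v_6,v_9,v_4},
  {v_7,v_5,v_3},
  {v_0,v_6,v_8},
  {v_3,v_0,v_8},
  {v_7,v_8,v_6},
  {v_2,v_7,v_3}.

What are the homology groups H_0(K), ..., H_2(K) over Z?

Take the total order v_0 < v_1 < v_2 < v_3 < v_4 < v_5 < v_6 < v_7 < v_8 < v_9 on the vertex set. Then K (dimension 2) consists of the simplices:

  0-simplices (10): [v_0], [v_1], [v_2], [v_3], [v_4], [v_5], [v_6], [v_7], [v_8], [v_9]
  1-simplices (30): (30 of them)
  2-simplices (20): (20 of them)

Hence C_0 ≅ Z^10, C_1 ≅ Z^30, C_2 ≅ Z^20.

∂_1: C_1 → C_0 maps an edge to its endpoints' difference, ∂[p,q] = q − p.
The resulting 10×30 matrix has rank 9, and its Smith normal form has invariant factors (1,1,1,1,1,1,1,1,1).

Boundary ∂_2: C_2 → C_1 maps a triangle to the signed sum of its edges. For instance
  ∂[v_1,v_3,v_8] = [v_3,v_8] − [v_1,v_8] + [v_1,v_3],
  ∂[v_5,v_7,v_8] = [v_7,v_8] − [v_5,v_8] + [v_5,v_7].
This gives a 30×20 integer matrix of rank 20; reducing to Smith normal form yields diagonal entries (1,1,1,1,1,1,1,1,1,1,1,1,1,1,1,1,1,1,1,2).

From H_k ≅ ker(∂_k) / im(∂_{k+1}) we obtain:

  H_0: rank C_0 − rank ∂_1 = 10 − 9 = 1, and the invariant factors of ∂_1 are all 1, so H_0 ≅ Z.
  H_1: rank ker ∂_1 − rank ∂_2 = (30 − 9) − 20 = 1, and ∂_2 has invariant factor 2 > 1, so H_1 ≅ Z ⊕ Z/2.
  H_2: rank ker ∂_2 − rank ∂_3 = (20 − 20) − 0 = 0, and there is no ∂_3, so H_2 ≅ 0.

As a check, the Euler characteristic is 10 − 30 + 20 = 0, which agrees with 1 − 1 + 0 = 0.

H_0 ≅ Z,  H_1 ≅ Z ⊕ Z/2,  H_2 = 0.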